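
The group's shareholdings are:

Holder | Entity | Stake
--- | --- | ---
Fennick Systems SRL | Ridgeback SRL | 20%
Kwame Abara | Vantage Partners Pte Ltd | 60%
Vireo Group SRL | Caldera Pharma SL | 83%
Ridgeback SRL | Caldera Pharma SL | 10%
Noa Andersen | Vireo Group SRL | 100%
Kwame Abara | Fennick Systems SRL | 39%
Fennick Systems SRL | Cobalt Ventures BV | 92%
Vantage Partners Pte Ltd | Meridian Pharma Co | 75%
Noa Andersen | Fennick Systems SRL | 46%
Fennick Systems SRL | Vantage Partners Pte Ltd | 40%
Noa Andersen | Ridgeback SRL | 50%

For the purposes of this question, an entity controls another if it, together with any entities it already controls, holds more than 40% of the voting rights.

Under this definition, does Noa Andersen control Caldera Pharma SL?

Yes

Noa holds 100% of Vireo, so Noa controls Vireo.
Noa holds 46% of Fennick, so Noa controls Fennick.
Fennick and Noa together hold 20% + 50% = 70% of Ridgeback, so Noa controls Ridgeback.
Ridgeback and Vireo together hold 10% + 83% = 93% of Caldera, so Noa controls Caldera.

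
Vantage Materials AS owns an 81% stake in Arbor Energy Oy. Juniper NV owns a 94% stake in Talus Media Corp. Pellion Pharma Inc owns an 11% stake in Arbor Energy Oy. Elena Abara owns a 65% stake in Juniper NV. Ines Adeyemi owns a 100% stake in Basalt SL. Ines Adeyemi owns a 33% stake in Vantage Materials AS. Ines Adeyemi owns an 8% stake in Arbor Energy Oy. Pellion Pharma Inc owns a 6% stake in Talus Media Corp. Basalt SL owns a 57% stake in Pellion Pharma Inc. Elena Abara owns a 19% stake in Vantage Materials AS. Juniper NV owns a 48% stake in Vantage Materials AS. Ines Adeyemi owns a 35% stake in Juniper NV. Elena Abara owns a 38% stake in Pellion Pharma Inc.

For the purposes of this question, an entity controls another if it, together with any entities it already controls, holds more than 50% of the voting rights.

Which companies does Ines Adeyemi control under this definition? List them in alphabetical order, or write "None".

Ines holds 100% of Basalt, so Ines controls Basalt.
Basalt holds 57% of Pellion, so Ines controls Pellion.
No other company's threshold is met.

Basalt SL, Pellion Pharma Inc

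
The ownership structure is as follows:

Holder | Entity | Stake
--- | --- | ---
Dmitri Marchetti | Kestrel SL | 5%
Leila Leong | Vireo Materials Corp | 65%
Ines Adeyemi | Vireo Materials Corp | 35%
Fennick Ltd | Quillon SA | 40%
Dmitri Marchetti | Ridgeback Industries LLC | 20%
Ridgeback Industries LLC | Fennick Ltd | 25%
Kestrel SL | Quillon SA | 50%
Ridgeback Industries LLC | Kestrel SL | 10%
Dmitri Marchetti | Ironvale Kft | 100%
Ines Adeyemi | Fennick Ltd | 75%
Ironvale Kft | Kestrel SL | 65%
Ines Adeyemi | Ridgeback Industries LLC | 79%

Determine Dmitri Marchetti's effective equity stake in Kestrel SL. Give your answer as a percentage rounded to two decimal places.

72.00%

Dmitri reaches Kestrel along 3 paths.
Direct stake: 5% = 5%.
Via Ironvale: 100% × 65% = 65%.
Via Ridgeback: 20% × 10% = 2%.
Total: 5% + 65% + 2% = 72%.
Rounded: 72.00%.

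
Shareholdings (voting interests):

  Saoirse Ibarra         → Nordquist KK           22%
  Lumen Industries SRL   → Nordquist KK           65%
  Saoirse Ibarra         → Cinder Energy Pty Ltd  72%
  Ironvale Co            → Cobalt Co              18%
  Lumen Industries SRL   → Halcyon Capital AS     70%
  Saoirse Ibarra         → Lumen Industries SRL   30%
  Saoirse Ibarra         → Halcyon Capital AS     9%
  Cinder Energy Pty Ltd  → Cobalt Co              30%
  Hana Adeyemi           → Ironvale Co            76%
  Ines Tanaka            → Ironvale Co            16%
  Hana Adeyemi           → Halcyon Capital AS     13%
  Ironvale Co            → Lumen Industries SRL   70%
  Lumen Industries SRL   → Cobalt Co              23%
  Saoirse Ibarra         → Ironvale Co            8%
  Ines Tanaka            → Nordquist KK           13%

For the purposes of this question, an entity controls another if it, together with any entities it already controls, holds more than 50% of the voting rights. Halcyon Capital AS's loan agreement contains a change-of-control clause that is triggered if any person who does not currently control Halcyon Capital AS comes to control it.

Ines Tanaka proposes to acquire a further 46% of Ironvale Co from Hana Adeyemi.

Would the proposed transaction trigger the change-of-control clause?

The purchase adds only to Ines's holdings (Hana's stake shrinks), so Ines is the only person who could newly come to control Halcyon.
Ines's largest direct stake is 16% in Ironvale, which does not meet the threshold, so Ines controls no company.
Neither Ines nor any entity Ines controls holds any voting interest in Halcyon.
So before the transaction, Ines does not control Halcyon.
After the purchase, Ines's direct stake in Ironvale rises to 16% + 46% = 62%, and Hana's stake falls to 30%.
Ines holds 62% of Ironvale, so Ines controls Ironvale.
Ironvale holds 70% of Lumen, so Ines controls Lumen.
Lumen holds 70% of Halcyon, so Ines controls Halcyon.
Ines did not control Halcyon before and does after, so the clause is triggered.

Yes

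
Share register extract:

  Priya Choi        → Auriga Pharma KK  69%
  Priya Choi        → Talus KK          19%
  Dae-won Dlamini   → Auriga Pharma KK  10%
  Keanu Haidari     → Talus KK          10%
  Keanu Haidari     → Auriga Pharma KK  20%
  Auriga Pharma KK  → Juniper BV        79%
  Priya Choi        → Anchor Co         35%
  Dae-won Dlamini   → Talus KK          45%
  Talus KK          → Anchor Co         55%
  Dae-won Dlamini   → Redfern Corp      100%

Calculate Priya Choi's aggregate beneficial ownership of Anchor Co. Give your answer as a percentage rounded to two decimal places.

Priya reaches Anchor along 2 paths.
Via Talus: 19% × 55% = 10.45%.
Direct stake: 35% = 35%.
Total: 10.45% + 35% = 45.45%.

45.45%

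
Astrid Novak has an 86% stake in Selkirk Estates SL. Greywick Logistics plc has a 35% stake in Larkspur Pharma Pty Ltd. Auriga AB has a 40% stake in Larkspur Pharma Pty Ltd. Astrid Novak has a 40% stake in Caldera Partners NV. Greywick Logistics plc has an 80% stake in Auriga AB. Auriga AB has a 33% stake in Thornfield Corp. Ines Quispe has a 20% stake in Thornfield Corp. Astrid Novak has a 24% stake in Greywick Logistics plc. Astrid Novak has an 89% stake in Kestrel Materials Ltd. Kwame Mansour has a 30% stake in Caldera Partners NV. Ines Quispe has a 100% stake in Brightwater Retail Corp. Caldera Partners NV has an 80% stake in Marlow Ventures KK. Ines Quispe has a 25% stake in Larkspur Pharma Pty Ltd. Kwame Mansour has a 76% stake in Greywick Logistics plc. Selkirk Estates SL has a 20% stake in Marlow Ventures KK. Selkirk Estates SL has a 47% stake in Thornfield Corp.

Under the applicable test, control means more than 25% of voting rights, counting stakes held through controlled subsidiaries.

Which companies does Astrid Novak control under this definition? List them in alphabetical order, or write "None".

Astrid holds 86% of Selkirk, so Astrid controls Selkirk.
Astrid holds 40% of Caldera, so Astrid controls Caldera.
Astrid holds 89% of Kestrel, so Astrid controls Kestrel.
Selkirk and Caldera together hold 20% + 80% = 100% of Marlow, so Astrid controls Marlow.
Selkirk holds 47% of Thornfield, so Astrid controls Thornfield.
No other company's threshold is met.

Caldera Partners NV, Kestrel Materials Ltd, Marlow Ventures KK, Selkirk Estates SL, Thornfield Corp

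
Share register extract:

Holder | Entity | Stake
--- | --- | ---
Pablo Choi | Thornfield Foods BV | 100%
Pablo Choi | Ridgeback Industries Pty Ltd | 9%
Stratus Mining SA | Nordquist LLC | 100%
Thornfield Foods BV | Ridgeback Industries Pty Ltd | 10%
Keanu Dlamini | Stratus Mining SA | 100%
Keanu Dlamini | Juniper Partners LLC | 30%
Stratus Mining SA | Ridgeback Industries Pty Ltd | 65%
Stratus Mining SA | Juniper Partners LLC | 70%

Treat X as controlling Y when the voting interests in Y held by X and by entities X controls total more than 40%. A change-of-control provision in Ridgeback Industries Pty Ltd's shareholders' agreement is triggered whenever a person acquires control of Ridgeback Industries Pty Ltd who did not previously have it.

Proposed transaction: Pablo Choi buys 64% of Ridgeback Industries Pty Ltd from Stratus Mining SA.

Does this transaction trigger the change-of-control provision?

The purchase adds only to Pablo's holdings (Stratus's stake shrinks), so Pablo is the only person who could newly come to control Ridgeback.
Pablo holds 100% of Thornfield, so Pablo controls Thornfield.
In Ridgeback, Pablo's side holds only 9% + 10% = 19%, not > 40%.
So before the transaction, Pablo does not control Ridgeback.
After the purchase, Pablo's direct stake in Ridgeback rises to 9% + 64% = 73%, and Stratus's stake falls to 1%.
Pablo and Thornfield together hold 73% + 10% = 83% of Ridgeback, so Pablo controls Ridgeback.
Pablo did not control Ridgeback before and does after, so the clause is triggered.

Yes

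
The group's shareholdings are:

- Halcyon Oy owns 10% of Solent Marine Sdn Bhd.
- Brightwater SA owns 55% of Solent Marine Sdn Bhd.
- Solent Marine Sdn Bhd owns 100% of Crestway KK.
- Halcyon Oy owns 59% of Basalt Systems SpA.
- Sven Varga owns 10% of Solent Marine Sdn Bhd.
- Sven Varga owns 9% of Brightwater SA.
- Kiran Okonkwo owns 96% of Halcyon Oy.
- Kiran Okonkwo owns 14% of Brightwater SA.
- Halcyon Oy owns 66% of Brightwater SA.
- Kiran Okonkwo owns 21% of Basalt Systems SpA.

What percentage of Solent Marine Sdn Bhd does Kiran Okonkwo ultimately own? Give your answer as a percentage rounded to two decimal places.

52.15%

Kiran reaches Solent along 3 paths.
Via Halcyon → Brightwater: 96% × 66% × 55% = 34.848%.
Via Brightwater: 14% × 55% = 7.7%.
Via Halcyon: 96% × 10% = 9.6%.
Total: 34.848% + 7.7% + 9.6% = 52.148%.
Rounded: 52.15%.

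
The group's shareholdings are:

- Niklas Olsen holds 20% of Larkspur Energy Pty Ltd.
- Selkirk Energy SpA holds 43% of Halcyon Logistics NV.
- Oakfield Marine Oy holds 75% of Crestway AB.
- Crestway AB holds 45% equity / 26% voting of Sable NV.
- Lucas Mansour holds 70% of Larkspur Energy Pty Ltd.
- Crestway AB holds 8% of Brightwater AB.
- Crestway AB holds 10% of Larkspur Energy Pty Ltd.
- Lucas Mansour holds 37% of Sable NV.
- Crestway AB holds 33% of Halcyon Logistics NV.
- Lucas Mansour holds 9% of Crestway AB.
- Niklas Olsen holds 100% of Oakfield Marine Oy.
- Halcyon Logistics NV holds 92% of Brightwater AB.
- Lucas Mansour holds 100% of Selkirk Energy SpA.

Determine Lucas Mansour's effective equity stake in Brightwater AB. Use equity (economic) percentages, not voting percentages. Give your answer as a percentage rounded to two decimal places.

43.01%

Lucas reaches Brightwater along 3 paths.
Via Crestway: 9% × 8% = 0.72%.
Via Crestway → Halcyon: 9% × 33% × 92% = 2.7324%.
Via Selkirk → Halcyon: 100% × 43% × 92% = 39.56%.
Total: 0.72% + 2.7324% + 39.56% = 43.0124%.
Rounded: 43.01%.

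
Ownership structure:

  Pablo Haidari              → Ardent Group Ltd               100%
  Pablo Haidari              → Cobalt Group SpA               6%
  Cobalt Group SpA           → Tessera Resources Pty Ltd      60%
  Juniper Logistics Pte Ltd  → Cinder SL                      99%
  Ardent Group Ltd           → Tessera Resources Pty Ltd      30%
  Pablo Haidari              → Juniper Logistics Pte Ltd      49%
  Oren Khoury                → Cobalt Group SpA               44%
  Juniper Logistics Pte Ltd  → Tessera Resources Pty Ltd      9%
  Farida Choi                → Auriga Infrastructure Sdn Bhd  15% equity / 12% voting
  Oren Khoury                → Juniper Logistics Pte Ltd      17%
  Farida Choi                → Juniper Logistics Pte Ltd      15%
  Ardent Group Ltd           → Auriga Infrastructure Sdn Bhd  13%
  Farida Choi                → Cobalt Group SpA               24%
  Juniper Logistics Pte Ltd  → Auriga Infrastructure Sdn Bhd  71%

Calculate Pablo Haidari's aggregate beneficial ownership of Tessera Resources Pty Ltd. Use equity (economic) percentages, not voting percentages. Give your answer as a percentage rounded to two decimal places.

38.01%

Pablo reaches Tessera along 3 paths.
Via Juniper: 49% × 9% = 4.41%.
Via Ardent: 100% × 30% = 30%.
Via Cobalt: 6% × 60% = 3.6%.
Total: 4.41% + 30% + 3.6% = 38.01%.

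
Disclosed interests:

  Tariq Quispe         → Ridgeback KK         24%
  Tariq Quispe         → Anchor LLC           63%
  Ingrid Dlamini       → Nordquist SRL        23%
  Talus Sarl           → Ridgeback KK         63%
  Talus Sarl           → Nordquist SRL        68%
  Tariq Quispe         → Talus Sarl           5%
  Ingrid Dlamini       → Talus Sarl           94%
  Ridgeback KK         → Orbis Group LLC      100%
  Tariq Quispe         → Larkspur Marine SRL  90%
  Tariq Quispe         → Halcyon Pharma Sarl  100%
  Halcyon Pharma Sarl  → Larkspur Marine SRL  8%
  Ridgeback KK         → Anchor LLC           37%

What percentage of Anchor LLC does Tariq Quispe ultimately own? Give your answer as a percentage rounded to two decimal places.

Tariq reaches Anchor along 3 paths.
Direct stake: 63% = 63%.
Via Talus → Ridgeback: 5% × 63% × 37% = 1.1655%.
Via Ridgeback: 24% × 37% = 8.88%.
Total: 63% + 1.1655% + 8.88% = 73.0455%.
Rounded: 73.05%.

73.05%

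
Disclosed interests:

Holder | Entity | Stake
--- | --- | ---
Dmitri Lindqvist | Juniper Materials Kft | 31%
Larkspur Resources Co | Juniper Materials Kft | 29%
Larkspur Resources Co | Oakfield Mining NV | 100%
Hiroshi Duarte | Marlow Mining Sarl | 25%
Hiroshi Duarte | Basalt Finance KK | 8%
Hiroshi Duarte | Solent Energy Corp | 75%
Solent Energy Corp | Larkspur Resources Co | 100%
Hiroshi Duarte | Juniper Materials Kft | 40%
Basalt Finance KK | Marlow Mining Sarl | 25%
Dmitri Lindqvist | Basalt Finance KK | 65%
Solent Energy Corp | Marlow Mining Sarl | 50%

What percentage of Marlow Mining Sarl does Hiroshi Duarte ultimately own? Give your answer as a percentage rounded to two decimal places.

64.50%

Hiroshi reaches Marlow along 3 paths.
Via Solent: 75% × 50% = 37.5%.
Via Basalt: 8% × 25% = 2%.
Direct stake: 25% = 25%.
Total: 37.5% + 2% + 25% = 64.5%.
Rounded: 64.50%.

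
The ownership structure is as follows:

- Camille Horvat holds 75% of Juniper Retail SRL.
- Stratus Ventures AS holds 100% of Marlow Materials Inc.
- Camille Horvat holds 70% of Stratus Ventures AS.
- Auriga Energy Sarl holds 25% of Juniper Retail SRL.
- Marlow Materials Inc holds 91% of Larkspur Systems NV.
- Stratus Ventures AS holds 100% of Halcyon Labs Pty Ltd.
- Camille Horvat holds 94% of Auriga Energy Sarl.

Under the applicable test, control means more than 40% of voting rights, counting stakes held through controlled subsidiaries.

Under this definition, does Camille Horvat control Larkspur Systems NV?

Yes

Camille holds 70% of Stratus, so Camille controls Stratus.
Stratus holds 100% of Marlow, so Camille controls Marlow.
Marlow holds 91% of Larkspur, so Camille controls Larkspur.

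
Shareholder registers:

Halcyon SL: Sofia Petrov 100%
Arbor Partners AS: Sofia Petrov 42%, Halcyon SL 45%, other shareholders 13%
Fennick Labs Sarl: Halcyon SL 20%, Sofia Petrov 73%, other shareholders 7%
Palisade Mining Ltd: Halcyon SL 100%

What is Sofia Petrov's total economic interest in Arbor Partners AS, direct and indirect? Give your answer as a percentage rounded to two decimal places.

87.00%

Sofia reaches Arbor along 2 paths.
Direct stake: 42% = 42%.
Via Halcyon: 100% × 45% = 45%.
Total: 42% + 45% = 87%.
Rounded: 87.00%.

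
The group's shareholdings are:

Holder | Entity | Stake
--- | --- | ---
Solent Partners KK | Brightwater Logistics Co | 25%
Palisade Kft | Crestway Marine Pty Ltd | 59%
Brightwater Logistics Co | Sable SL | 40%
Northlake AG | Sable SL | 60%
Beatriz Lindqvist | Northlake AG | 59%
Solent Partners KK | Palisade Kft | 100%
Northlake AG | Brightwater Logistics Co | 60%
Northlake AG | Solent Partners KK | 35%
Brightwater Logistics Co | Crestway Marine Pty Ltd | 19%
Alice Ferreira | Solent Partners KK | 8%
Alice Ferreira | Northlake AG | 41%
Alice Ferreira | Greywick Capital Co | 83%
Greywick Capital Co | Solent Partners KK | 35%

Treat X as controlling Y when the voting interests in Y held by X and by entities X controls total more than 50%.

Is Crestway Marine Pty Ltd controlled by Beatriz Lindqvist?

Beatriz holds 59% of Northlake, so Beatriz controls Northlake.
Northlake holds 60% of Brightwater, so Beatriz controls Brightwater.
Brightwater and Northlake together hold 40% + 60% = 100% of Sable, so Beatriz controls Sable.
In Crestway, Beatriz's side holds only 19%, not > 50%.
So Beatriz does not control Crestway.

No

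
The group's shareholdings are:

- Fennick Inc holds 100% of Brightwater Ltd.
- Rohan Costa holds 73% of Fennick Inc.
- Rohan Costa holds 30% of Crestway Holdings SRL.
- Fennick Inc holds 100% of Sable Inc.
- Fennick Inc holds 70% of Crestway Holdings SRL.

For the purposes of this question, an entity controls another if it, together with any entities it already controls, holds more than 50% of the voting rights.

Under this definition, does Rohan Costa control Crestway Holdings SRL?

Rohan holds 73% of Fennick, so Rohan controls Fennick.
Fennick and Rohan together hold 70% + 30% = 100% of Crestway, so Rohan controls Crestway.

Yes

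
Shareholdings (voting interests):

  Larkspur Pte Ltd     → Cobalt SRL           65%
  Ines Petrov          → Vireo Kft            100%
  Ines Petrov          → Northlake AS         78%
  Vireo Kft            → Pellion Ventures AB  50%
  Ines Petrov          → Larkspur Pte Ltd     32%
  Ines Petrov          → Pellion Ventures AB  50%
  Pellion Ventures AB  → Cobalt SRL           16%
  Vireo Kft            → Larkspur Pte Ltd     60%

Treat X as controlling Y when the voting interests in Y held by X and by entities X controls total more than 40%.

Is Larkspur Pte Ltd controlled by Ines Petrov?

Ines holds 100% of Vireo, so Ines controls Vireo.
Ines and Vireo together hold 32% + 60% = 92% of Larkspur, so Ines controls Larkspur.

Yes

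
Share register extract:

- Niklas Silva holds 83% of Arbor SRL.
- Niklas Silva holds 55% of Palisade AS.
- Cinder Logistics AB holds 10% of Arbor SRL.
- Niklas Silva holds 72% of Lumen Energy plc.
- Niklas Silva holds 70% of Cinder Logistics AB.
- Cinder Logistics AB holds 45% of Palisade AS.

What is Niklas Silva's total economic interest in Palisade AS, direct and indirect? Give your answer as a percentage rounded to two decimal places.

86.50%

Niklas reaches Palisade along 2 paths.
Via Cinder: 70% × 45% = 31.5%.
Direct stake: 55% = 55%.
Total: 31.5% + 55% = 86.5%.
Rounded: 86.50%.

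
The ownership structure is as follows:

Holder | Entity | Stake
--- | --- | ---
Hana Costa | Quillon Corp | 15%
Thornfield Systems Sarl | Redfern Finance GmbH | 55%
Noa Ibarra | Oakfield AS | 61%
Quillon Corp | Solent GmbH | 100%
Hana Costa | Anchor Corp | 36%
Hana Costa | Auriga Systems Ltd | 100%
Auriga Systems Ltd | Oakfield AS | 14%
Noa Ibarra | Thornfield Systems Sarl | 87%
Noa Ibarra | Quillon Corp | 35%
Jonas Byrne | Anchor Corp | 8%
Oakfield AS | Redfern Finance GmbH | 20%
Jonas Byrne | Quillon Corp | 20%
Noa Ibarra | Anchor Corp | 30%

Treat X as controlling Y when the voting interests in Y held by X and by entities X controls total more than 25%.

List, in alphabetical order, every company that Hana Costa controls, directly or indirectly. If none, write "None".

Hana holds 100% of Auriga, so Hana controls Auriga.
Hana holds 36% of Anchor, so Hana controls Anchor.
No other company's threshold is met.

Anchor Corp, Auriga Systems Ltd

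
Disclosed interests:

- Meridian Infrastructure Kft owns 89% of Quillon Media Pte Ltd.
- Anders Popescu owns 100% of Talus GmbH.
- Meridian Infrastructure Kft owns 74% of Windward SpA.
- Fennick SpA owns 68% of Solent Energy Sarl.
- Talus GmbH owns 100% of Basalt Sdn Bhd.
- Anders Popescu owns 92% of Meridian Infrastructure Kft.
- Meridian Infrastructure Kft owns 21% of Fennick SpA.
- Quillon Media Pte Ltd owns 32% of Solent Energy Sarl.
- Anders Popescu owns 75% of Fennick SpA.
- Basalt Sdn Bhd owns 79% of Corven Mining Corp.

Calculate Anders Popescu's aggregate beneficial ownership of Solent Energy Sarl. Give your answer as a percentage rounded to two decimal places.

Anders reaches Solent along 3 paths.
Via Meridian → Quillon: 92% × 89% × 32% = 26.2016%.
Via Fennick: 75% × 68% = 51%.
Via Meridian → Fennick: 92% × 21% × 68% = 13.1376%.
Total: 26.2016% + 51% + 13.1376% = 90.3392%.
Rounded: 90.34%.

90.34%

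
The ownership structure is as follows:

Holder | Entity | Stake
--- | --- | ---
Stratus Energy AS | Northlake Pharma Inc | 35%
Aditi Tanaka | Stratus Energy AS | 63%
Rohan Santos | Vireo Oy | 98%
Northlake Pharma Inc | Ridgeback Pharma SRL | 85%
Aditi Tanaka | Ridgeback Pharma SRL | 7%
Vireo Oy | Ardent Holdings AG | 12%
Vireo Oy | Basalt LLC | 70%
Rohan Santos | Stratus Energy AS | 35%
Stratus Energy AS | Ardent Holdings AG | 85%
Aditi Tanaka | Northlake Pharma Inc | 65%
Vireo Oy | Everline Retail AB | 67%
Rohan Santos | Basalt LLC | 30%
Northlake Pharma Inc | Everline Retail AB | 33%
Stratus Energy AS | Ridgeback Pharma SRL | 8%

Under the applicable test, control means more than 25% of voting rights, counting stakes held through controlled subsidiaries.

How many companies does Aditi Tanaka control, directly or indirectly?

5

Aditi holds 63% of Stratus, so Aditi controls Stratus.
Aditi and Stratus together hold 65% + 35% = 100% of Northlake, so Aditi controls Northlake.
Stratus holds 85% of Ardent, so Aditi controls Ardent.
Northlake and Stratus and Aditi together hold 85% + 8% + 7% = 100% of Ridgeback, so Aditi controls Ridgeback.
Northlake holds 33% of Everline, so Aditi controls Everline.
No other company's threshold is met.
Aditi controls 5 companies.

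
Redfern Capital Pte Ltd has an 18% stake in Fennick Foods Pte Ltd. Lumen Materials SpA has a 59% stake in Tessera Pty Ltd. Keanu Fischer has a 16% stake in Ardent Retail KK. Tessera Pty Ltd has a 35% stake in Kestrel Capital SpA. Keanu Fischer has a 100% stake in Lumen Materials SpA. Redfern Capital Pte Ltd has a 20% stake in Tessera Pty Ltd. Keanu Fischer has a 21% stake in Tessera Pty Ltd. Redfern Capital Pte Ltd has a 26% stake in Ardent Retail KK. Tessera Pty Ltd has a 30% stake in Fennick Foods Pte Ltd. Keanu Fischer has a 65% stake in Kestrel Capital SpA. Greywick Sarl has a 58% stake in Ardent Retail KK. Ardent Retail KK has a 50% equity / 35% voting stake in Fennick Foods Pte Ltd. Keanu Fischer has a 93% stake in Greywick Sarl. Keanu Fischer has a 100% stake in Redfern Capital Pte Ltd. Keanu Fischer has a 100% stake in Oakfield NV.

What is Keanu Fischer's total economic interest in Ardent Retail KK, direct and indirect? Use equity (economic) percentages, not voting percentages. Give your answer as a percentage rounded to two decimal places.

Keanu reaches Ardent along 3 paths.
Via Redfern: 100% × 26% = 26%.
Direct stake: 16% = 16%.
Via Greywick: 93% × 58% = 53.94%.
Total: 26% + 16% + 53.94% = 95.94%.

95.94%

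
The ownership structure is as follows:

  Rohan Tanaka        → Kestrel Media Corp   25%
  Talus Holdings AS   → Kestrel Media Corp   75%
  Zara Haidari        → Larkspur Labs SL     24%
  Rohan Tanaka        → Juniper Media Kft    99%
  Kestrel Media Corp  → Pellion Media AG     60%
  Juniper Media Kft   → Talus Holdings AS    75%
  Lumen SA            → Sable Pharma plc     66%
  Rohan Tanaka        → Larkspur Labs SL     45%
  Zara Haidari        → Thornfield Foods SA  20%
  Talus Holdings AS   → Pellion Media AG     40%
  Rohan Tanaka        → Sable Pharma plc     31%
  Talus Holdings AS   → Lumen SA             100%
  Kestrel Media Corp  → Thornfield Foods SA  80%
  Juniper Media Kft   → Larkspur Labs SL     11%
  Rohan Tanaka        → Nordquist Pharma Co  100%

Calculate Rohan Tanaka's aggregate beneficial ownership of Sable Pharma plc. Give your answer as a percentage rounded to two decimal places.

80.01%

Rohan reaches Sable along 2 paths.
Via Juniper → Talus → Lumen: 99% × 75% × 100% × 66% = 49.005%.
Direct stake: 31% = 31%.
Total: 49.005% + 31% = 80.005%.
Rounded: 80.01%.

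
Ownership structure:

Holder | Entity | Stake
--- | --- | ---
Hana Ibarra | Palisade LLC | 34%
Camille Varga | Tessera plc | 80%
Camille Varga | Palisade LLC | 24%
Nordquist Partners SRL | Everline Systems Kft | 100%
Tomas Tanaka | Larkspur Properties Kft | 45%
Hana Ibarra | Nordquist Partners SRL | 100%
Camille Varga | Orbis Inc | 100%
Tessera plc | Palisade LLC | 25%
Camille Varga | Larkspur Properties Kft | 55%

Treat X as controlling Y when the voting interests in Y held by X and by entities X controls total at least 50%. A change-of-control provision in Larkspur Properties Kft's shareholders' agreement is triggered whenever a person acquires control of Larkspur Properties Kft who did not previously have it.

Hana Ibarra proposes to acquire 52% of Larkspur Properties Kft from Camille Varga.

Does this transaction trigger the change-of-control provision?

Yes

The purchase adds only to Hana's holdings (Camille's stake shrinks), so Hana is the only person who could newly come to control Larkspur.
Hana holds 100% of Nordquist, so Hana controls Nordquist.
Nordquist holds 100% of Everline, so Hana controls Everline.
Neither Hana nor any entity Hana controls holds any voting interest in Larkspur.
So before the transaction, Hana does not control Larkspur.
After the purchase, Hana holds 52% of Larkspur directly, and Camille's stake falls to 3%.
Hana holds 52% of Larkspur, so Hana controls Larkspur.
Hana did not control Larkspur before and does after, so the clause is triggered.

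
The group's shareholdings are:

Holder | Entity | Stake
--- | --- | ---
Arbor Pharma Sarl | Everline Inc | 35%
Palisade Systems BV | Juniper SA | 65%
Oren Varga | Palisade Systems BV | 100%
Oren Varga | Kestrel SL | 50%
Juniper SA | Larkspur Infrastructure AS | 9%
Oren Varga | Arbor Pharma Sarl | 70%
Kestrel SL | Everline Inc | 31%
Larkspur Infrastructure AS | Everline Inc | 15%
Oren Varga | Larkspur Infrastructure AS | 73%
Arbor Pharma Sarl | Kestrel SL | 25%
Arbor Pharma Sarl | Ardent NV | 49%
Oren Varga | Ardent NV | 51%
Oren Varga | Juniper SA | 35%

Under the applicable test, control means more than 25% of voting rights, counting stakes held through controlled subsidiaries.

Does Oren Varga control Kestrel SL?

Oren holds 70% of Arbor, so Oren controls Arbor.
Arbor and Oren together hold 25% + 50% = 75% of Kestrel, so Oren controls Kestrel.

Yes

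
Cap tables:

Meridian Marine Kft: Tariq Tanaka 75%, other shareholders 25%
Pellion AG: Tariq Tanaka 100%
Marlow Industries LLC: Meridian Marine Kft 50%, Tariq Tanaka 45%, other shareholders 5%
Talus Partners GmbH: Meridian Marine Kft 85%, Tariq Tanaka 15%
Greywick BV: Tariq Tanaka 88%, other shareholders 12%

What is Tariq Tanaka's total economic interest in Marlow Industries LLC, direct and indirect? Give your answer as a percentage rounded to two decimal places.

Tariq reaches Marlow along 2 paths.
Via Meridian: 75% × 50% = 37.5%.
Direct stake: 45% = 45%.
Total: 37.5% + 45% = 82.5%.
Rounded: 82.50%.

82.50%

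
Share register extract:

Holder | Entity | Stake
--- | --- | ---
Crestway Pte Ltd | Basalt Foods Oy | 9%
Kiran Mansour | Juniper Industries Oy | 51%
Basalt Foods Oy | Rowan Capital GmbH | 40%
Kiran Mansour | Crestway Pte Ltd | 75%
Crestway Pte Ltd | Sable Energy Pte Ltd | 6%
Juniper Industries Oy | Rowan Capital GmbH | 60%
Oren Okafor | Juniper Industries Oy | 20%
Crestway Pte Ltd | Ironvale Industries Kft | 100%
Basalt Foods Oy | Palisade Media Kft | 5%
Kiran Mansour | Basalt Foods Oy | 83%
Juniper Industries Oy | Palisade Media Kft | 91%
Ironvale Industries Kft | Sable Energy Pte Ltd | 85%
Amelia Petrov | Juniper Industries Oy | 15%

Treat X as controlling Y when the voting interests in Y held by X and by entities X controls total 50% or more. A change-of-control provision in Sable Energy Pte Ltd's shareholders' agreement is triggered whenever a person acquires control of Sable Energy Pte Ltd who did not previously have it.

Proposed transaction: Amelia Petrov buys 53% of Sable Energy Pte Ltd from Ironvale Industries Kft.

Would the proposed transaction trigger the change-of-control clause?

Yes

The purchase adds only to Amelia's holdings (Ironvale's stake shrinks), so Amelia is the only person who could newly come to control Sable.
Amelia's largest direct stake is 15% in Juniper, which does not meet the threshold, so Amelia controls no company.
Neither Amelia nor any entity Amelia controls holds any voting interest in Sable.
So before the transaction, Amelia does not control Sable.
After the purchase, Amelia holds 53% of Sable directly, and Ironvale's stake falls to 32%.
Amelia holds 53% of Sable, so Amelia controls Sable.
Amelia did not control Sable before and does after, so the clause is triggered.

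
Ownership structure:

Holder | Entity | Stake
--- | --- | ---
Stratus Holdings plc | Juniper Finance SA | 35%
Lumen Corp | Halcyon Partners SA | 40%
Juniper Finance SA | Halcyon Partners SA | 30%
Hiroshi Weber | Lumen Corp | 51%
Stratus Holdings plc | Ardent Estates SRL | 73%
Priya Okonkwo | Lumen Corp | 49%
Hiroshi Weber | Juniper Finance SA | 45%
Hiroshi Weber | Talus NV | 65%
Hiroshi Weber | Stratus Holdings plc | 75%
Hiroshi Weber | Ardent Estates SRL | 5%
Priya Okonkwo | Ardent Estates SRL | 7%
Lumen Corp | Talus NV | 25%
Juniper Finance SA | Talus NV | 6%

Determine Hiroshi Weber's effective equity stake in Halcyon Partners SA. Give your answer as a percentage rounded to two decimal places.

41.78%

Hiroshi reaches Halcyon along 3 paths.
Via Juniper: 45% × 30% = 13.5%.
Via Stratus → Juniper: 75% × 35% × 30% = 7.875%.
Via Lumen: 51% × 40% = 20.4%.
Total: 13.5% + 7.875% + 20.4% = 41.775%.
Rounded: 41.78%.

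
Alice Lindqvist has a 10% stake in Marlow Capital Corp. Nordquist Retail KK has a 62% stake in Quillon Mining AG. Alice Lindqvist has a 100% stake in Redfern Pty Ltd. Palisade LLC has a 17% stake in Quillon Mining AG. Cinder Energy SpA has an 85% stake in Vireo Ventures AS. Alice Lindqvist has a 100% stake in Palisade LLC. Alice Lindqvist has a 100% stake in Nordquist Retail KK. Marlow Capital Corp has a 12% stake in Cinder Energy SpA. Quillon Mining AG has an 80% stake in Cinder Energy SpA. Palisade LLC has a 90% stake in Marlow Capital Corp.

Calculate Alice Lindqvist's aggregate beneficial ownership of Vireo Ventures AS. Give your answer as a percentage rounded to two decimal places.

63.92%

Alice reaches Vireo along 4 paths.
Via Marlow → Cinder: 10% × 12% × 85% = 1.02%.
Via Palisade → Marlow → Cinder: 100% × 90% × 12% × 85% = 9.18%.
Via Nordquist → Quillon → Cinder: 100% × 62% × 80% × 85% = 42.16%.
Via Palisade → Quillon → Cinder: 100% × 17% × 80% × 85% = 11.56%.
Total: 1.02% + 9.18% + 42.16% + 11.56% = 63.92%.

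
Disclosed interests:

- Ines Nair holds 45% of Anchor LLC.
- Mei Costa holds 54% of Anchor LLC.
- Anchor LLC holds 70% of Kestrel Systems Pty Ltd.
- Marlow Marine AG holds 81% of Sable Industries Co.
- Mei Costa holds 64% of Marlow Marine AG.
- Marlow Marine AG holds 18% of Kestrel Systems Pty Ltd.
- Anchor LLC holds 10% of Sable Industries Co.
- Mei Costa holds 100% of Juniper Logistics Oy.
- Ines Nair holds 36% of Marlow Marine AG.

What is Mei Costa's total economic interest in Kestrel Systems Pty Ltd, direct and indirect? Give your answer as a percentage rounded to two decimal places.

49.32%

Mei reaches Kestrel along 2 paths.
Via Anchor: 54% × 70% = 37.8%.
Via Marlow: 64% × 18% = 11.52%.
Total: 37.8% + 11.52% = 49.32%.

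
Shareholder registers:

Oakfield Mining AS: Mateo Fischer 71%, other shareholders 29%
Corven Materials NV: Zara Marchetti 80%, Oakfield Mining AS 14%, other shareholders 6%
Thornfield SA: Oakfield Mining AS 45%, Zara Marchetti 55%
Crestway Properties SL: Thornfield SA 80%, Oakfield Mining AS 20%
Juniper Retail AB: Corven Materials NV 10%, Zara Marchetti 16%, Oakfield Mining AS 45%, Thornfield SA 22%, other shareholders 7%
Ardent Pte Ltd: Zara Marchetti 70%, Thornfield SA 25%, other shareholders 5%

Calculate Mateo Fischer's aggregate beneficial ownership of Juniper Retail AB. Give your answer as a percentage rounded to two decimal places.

39.97%

Mateo reaches Juniper along 3 paths.
Via Oakfield → Corven: 71% × 14% × 10% = 0.994%.
Via Oakfield: 71% × 45% = 31.95%.
Via Oakfield → Thornfield: 71% × 45% × 22% = 7.029%.
Total: 0.994% + 31.95% + 7.029% = 39.973%.
Rounded: 39.97%.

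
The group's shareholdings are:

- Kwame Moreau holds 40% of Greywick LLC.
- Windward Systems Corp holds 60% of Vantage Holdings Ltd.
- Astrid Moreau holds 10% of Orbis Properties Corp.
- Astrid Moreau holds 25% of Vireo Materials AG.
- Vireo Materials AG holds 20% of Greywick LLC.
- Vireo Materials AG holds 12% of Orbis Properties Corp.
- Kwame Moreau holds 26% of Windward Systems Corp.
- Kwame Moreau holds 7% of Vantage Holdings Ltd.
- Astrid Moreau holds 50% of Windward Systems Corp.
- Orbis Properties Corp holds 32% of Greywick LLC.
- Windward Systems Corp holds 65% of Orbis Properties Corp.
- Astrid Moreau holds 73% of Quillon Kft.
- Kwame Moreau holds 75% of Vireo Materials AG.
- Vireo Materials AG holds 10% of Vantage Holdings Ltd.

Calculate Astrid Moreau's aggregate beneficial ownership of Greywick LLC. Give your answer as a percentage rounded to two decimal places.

19.56%

Astrid reaches Greywick along 4 paths.
Via Orbis: 10% × 32% = 3.2%.
Via Windward → Orbis: 50% × 65% × 32% = 10.4%.
Via Vireo → Orbis: 25% × 12% × 32% = 0.96%.
Via Vireo: 25% × 20% = 5%.
Total: 3.2% + 10.4% + 0.96% + 5% = 19.56%.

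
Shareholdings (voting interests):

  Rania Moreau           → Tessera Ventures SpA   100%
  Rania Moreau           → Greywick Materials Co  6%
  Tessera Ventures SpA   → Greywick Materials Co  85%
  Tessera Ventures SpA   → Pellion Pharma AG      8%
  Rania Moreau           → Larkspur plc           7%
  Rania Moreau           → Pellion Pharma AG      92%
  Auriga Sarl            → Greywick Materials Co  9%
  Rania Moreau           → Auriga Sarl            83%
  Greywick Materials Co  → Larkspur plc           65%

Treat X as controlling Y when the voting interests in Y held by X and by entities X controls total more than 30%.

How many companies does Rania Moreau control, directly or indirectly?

5

Rania holds 83% of Auriga, so Rania controls Auriga.
Rania holds 100% of Tessera, so Rania controls Tessera.
Tessera and Rania together hold 8% + 92% = 100% of Pellion, so Rania controls Pellion.
Tessera and Auriga and Rania together hold 85% + 9% + 6% = 100% of Greywick, so Rania controls Greywick.
Rania and Greywick together hold 7% + 65% = 72% of Larkspur, so Rania controls Larkspur.
Rania controls 5 companies.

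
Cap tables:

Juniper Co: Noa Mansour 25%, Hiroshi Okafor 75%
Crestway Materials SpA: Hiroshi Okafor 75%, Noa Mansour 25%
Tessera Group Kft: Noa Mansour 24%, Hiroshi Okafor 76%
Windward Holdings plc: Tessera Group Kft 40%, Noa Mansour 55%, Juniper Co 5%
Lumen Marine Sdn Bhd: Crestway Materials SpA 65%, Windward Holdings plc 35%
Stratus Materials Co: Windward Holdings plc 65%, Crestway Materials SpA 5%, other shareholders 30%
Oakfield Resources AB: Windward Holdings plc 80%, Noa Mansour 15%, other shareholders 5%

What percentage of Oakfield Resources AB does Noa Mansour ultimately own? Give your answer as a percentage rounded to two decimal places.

Noa reaches Oakfield along 4 paths.
Via Tessera → Windward: 24% × 40% × 80% = 7.68%.
Via Windward: 55% × 80% = 44%.
Via Juniper → Windward: 25% × 5% × 80% = 1%.
Direct stake: 15% = 15%.
Total: 7.68% + 44% + 1% + 15% = 67.68%.

67.68%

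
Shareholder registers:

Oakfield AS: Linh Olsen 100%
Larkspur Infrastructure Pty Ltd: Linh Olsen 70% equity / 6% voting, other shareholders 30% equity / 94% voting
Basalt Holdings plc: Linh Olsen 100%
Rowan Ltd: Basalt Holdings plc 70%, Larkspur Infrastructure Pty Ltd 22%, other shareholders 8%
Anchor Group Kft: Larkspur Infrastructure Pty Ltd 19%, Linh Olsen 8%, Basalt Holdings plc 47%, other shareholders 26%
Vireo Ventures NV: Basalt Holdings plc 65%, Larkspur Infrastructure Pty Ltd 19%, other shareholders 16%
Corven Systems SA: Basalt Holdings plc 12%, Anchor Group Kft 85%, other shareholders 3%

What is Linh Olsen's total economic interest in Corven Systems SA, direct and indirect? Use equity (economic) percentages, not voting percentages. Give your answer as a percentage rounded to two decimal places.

Linh reaches Corven along 4 paths.
Via Basalt: 100% × 12% = 12%.
Via Larkspur → Anchor: 70% × 19% × 85% = 11.305%.
Via Anchor: 8% × 85% = 6.8%.
Via Basalt → Anchor: 100% × 47% × 85% = 39.95%.
Total: 12% + 11.305% + 6.8% + 39.95% = 70.055%.
Rounded: 70.06%.

70.06%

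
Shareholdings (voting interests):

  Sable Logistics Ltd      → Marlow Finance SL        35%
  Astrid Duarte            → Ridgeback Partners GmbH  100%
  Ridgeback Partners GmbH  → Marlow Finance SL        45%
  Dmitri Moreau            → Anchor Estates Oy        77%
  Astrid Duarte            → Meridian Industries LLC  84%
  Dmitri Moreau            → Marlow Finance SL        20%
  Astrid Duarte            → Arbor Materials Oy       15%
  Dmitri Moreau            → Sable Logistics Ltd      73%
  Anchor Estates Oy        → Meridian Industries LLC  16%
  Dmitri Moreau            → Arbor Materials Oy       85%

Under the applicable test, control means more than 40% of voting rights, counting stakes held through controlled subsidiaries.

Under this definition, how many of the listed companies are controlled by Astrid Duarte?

Astrid holds 100% of Ridgeback, so Astrid controls Ridgeback.
Ridgeback holds 45% of Marlow, so Astrid controls Marlow.
Astrid holds 84% of Meridian, so Astrid controls Meridian.
No other company's threshold is met.
Astrid controls 3 companies.

3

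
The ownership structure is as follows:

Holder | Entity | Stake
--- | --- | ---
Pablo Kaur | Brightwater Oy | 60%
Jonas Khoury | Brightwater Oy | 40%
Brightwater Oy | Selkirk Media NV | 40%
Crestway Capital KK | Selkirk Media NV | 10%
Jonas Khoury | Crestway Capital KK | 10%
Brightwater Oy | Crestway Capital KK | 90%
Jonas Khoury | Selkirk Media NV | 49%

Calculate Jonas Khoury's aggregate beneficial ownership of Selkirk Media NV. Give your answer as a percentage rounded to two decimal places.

69.60%

Jonas reaches Selkirk along 4 paths.
Direct stake: 49% = 49%.
Via Brightwater: 40% × 40% = 16%.
Via Brightwater → Crestway: 40% × 90% × 10% = 3.6%.
Via Crestway: 10% × 10% = 1%.
Total: 49% + 16% + 3.6% + 1% = 69.6%.
Rounded: 69.60%.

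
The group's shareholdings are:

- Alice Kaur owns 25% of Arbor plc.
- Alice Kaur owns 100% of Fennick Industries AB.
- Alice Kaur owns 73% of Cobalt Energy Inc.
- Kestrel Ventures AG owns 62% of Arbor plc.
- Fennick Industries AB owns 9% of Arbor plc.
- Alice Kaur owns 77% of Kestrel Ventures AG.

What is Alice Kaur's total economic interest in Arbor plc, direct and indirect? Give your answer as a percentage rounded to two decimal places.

81.74%

Alice reaches Arbor along 3 paths.
Via Fennick: 100% × 9% = 9%.
Via Kestrel: 77% × 62% = 47.74%.
Direct stake: 25% = 25%.
Total: 9% + 47.74% + 25% = 81.74%.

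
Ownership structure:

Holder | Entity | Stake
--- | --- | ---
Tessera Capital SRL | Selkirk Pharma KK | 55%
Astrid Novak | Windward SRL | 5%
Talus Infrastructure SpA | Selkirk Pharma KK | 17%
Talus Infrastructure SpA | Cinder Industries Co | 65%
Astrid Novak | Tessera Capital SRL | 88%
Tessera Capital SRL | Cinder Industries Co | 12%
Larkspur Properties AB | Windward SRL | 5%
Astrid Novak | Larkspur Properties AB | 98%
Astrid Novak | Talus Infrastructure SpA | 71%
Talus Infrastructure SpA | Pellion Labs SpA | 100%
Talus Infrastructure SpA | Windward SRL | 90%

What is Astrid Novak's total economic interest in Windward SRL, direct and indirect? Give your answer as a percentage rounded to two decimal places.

73.80%

Astrid reaches Windward along 3 paths.
Direct stake: 5% = 5%.
Via Talus: 71% × 90% = 63.9%.
Via Larkspur: 98% × 5% = 4.9%.
Total: 5% + 63.9% + 4.9% = 73.8%.
Rounded: 73.80%.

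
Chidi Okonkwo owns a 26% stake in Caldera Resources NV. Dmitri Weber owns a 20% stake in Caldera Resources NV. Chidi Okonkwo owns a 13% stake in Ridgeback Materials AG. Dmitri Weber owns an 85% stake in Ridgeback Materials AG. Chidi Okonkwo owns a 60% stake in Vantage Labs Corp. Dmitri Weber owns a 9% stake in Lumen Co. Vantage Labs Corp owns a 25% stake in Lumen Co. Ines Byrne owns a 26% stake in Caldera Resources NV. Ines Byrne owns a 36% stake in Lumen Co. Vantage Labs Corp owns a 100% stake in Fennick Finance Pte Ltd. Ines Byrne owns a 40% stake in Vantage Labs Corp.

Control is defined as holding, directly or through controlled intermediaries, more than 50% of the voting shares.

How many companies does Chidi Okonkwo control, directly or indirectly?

Chidi holds 60% of Vantage, so Chidi controls Vantage.
Vantage holds 100% of Fennick, so Chidi controls Fennick.
No other company's threshold is met.
Chidi controls 2 companies.

2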